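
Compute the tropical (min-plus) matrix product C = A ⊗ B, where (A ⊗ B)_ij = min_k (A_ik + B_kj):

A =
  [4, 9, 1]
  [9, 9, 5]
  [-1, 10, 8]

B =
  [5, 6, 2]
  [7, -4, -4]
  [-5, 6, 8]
A ⊗ B =
  [-4, 5, 5]
  [0, 5, 5]
  [3, 5, 1]

Apply the min-plus product entry-by-entry:
  C[0][0] = min over k of (A[0][0] + B[0][0] = 4 + 5 = 9, A[0][1] + B[1][0] = 9 + 7 = 16, A[0][2] + B[2][0] = 1 + -5 = -4) = -4 (attained at k = 2)
  C[0][1] = min over k of (A[0][0] + B[0][1] = 4 + 6 = 10, A[0][1] + B[1][1] = 9 + -4 = 5, A[0][2] + B[2][1] = 1 + 6 = 7) = 5 (attained at k = 1)
  C[0][2] = min over k of (A[0][0] + B[0][2] = 4 + 2 = 6, A[0][1] + B[1][2] = 9 + -4 = 5, A[0][2] + B[2][2] = 1 + 8 = 9) = 5 (attained at k = 1)
  C[1][0] = min over k of (A[1][0] + B[0][0] = 9 + 5 = 14, A[1][1] + B[1][0] = 9 + 7 = 16, A[1][2] + B[2][0] = 5 + -5 = 0) = 0 (attained at k = 2)
  C[1][1] = min over k of (A[1][0] + B[0][1] = 9 + 6 = 15, A[1][1] + B[1][1] = 9 + -4 = 5, A[1][2] + B[2][1] = 5 + 6 = 11) = 5 (attained at k = 1)
  C[1][2] = min over k of (A[1][0] + B[0][2] = 9 + 2 = 11, A[1][1] + B[1][2] = 9 + -4 = 5, A[1][2] + B[2][2] = 5 + 8 = 13) = 5 (attained at k = 1)
  C[2][0] = min over k of (A[2][0] + B[0][0] = -1 + 5 = 4, A[2][1] + B[1][0] = 10 + 7 = 17, A[2][2] + B[2][0] = 8 + -5 = 3) = 3 (attained at k = 2)
  C[2][1] = min over k of (A[2][0] + B[0][1] = -1 + 6 = 5, A[2][1] + B[1][1] = 10 + -4 = 6, A[2][2] + B[2][1] = 8 + 6 = 14) = 5 (attained at k = 0)
  C[2][2] = min over k of (A[2][0] + B[0][2] = -1 + 2 = 1, A[2][1] + B[1][2] = 10 + -4 = 6, A[2][2] + B[2][2] = 8 + 8 = 16) = 1 (attained at k = 0)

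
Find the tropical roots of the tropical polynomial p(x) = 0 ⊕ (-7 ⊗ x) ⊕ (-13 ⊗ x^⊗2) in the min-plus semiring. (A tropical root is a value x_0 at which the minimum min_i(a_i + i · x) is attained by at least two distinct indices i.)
Roots: {6, 7}

Each tropical root is a break point of the lower envelope of the lines y = a_i + i · x (there are 3 lines, with slopes 0, 1, ..., 2). Only the lines that attain the minimum somewhere contribute to roots; other lines are dominated. Here the surviving (envelope) indices are i = 2, i = 1, i = 0.
Intersections between consecutive envelope lines give the roots: for adjacent envelope indices i < j the intersection is x = (a_i − a_j) / (j − i). Reading off the sorted break points: {6, 7}.
Verification: at each break x_0, at least two indices attain the minimum of min_i(a_i + i · x_0).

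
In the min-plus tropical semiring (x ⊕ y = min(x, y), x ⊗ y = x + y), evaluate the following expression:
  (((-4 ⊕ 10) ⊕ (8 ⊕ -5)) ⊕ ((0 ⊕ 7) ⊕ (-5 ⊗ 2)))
(((-4 ⊕ 10) ⊕ (8 ⊕ -5)) ⊕ ((0 ⊕ 7) ⊕ (-5 ⊗ 2))) = -5

Expand innermost to outermost. Recall ⊕ takes the minimum of its arguments and ⊗ takes their sum. Working out the expression (((-4 ⊕ 10) ⊕ (8 ⊕ -5)) ⊕ ((0 ⊕ 7) ⊕ (-5 ⊗ 2))) gives -5.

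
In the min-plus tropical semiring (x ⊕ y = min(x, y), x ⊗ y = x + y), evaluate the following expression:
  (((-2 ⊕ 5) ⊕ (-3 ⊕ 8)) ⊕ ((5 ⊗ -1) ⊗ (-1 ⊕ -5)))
(((-2 ⊕ 5) ⊕ (-3 ⊕ 8)) ⊕ ((5 ⊗ -1) ⊗ (-1 ⊕ -5))) = -3

Expand innermost to outermost. Recall ⊕ takes the minimum of its arguments and ⊗ takes their sum. Working out the expression (((-2 ⊕ 5) ⊕ (-3 ⊕ 8)) ⊕ ((5 ⊗ -1) ⊗ (-1 ⊕ -5))) gives -3.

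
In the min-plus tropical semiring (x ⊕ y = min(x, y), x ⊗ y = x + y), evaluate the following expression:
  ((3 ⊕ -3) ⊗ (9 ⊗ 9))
((3 ⊕ -3) ⊗ (9 ⊗ 9)) = 15

Expand innermost to outermost. Recall ⊕ takes the minimum of its arguments and ⊗ takes their sum. Working out the expression ((3 ⊕ -3) ⊗ (9 ⊗ 9)) gives 15.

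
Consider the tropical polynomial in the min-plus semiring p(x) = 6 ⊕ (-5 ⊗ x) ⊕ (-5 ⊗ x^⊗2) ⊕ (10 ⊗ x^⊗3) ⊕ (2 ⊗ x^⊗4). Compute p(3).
p(3) = -2

A tropical monomial a ⊗ x^⊗i evaluates to a + i · x. Evaluating each term at x = 3:
  Term 0 contributes 6 + 0 · 3 = 6
  Term 1 contributes -5 + 1 · 3 = -2
  Term 2 contributes -5 + 2 · 3 = 1
  Term 3 contributes 10 + 3 · 3 = 19
  Term 4 contributes 2 + 4 · 3 = 14
p(3) = ⊕ of these = min[6, -2, 1, 19, 14] = -2.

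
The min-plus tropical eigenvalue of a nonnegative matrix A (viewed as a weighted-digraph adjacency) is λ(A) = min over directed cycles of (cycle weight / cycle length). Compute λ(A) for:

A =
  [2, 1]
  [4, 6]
λ(A) = 2

Enumerate directed cycles and compute their means (weight / length). Sample:
  cycle 0 → 0: weight = 2, length = 1, mean = 2/1 ≈ 2.000
  cycle 1 → 1: weight = 6, length = 1, mean = 6/1 ≈ 6.000
  cycle 0 → 1 → 0: weight = 5, length = 2, mean = 5/2 ≈ 2.500
  cycle 1 → 0 → 1: weight = 5, length = 2, mean = 5/2 ≈ 2.500
Minimum mean = 2.000, attained e.g. along the cycle 0 → 0 with weight 2 and length 1. So λ(A) = 2/1 = 2.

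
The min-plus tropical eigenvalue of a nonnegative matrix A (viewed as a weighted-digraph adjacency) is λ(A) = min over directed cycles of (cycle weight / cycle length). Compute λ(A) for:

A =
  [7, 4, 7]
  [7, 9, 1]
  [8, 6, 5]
λ(A) = 7/2

Enumerate directed cycles and compute their means (weight / length). Sample:
  cycle 0 → 0: weight = 7, length = 1, mean = 7/1 ≈ 7.000
  cycle 1 → 1: weight = 9, length = 1, mean = 9/1 ≈ 9.000
  cycle 2 → 2: weight = 5, length = 1, mean = 5/1 ≈ 5.000
  cycle 0 → 1 → 0: weight = 11, length = 2, mean = 11/2 ≈ 5.500
  cycle 0 → 2 → 0: weight = 15, length = 2, mean = 15/2 ≈ 7.500
  cycle 1 → 0 → 1: weight = 11, length = 2, mean = 11/2 ≈ 5.500
Minimum mean = 3.500, attained e.g. along the cycle 1 → 2 → 1 with weight 7 and length 2. So λ(A) = 7/2 = 7/2.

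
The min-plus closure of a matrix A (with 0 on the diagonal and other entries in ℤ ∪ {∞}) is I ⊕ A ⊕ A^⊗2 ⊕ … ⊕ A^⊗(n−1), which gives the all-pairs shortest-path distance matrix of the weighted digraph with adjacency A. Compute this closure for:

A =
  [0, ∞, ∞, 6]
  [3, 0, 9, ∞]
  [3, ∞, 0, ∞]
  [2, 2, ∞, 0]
Closure =
  [0, 8, 17, 6]
  [3, 0, 9, 9]
  [3, 11, 0, 9]
  [2, 2, 11, 0]

This is the Floyd-Warshall all-pairs shortest-path computation. For each intermediate vertex k = 0, 1, …, 3, update dist[i][j] ← min(dist[i][j], dist[i][k] + dist[k][j]). The final matrix gives, for each (i, j), the minimum total weight of any directed path from i to j (possibly empty when i = j).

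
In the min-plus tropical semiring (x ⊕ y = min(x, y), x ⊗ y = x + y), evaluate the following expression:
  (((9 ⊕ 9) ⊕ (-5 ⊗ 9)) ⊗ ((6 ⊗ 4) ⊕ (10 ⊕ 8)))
(((9 ⊕ 9) ⊕ (-5 ⊗ 9)) ⊗ ((6 ⊗ 4) ⊕ (10 ⊕ 8))) = 12

Expand innermost to outermost. Recall ⊕ takes the minimum of its arguments and ⊗ takes their sum. Working out the expression (((9 ⊕ 9) ⊕ (-5 ⊗ 9)) ⊗ ((6 ⊗ 4) ⊕ (10 ⊕ 8))) gives 12.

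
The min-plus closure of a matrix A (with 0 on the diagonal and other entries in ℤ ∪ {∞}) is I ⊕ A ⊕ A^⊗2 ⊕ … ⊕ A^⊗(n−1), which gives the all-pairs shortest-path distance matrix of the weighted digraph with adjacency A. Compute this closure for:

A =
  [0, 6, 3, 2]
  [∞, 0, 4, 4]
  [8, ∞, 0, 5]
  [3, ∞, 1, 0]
Closure =
  [0, 6, 3, 2]
  [7, 0, 4, 4]
  [8, 14, 0, 5]
  [3, 9, 1, 0]

This is the Floyd-Warshall all-pairs shortest-path computation. For each intermediate vertex k = 0, 1, …, 3, update dist[i][j] ← min(dist[i][j], dist[i][k] + dist[k][j]). The final matrix gives, for each (i, j), the minimum total weight of any directed path from i to j (possibly empty when i = j).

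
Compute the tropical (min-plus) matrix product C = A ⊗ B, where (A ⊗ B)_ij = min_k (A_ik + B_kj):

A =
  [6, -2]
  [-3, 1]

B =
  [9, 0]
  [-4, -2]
A ⊗ B =
  [-6, -4]
  [-3, -3]

Apply the min-plus product entry-by-entry:
  C[0][0] = min over k of (A[0][0] + B[0][0] = 6 + 9 = 15, A[0][1] + B[1][0] = -2 + -4 = -6) = -6 (attained at k = 1)
  C[0][1] = min over k of (A[0][0] + B[0][1] = 6 + 0 = 6, A[0][1] + B[1][1] = -2 + -2 = -4) = -4 (attained at k = 1)
  C[1][0] = min over k of (A[1][0] + B[0][0] = -3 + 9 = 6, A[1][1] + B[1][0] = 1 + -4 = -3) = -3 (attained at k = 1)
  C[1][1] = min over k of (A[1][0] + B[0][1] = -3 + 0 = -3, A[1][1] + B[1][1] = 1 + -2 = -1) = -3 (attained at k = 0)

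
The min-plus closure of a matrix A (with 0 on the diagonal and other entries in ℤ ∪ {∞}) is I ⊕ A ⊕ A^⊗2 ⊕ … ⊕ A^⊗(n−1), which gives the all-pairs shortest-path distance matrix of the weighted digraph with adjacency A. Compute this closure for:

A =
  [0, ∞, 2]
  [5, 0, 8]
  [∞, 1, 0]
Closure =
  [0, 3, 2]
  [5, 0, 7]
  [6, 1, 0]

This is the Floyd-Warshall all-pairs shortest-path computation. For each intermediate vertex k = 0, 1, …, 2, update dist[i][j] ← min(dist[i][j], dist[i][k] + dist[k][j]). The final matrix gives, for each (i, j), the minimum total weight of any directed path from i to j (possibly empty when i = j).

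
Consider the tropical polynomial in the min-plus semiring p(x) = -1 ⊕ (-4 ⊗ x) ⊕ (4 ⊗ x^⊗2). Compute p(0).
p(0) = -4

A tropical monomial a ⊗ x^⊗i evaluates to a + i · x. Evaluating each term at x = 0:
  Term 0 contributes -1 + 0 · 0 = -1
  Term 1 contributes -4 + 1 · 0 = -4
  Term 2 contributes 4 + 2 · 0 = 4
p(0) = ⊕ of these = min[-1, -4, 4] = -4.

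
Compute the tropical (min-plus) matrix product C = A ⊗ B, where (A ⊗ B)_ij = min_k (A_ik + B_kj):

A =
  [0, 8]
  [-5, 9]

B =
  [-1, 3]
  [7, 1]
A ⊗ B =
  [-1, 3]
  [-6, -2]

Apply the min-plus product entry-by-entry:
  C[0][0] = min over k of (A[0][0] + B[0][0] = 0 + -1 = -1, A[0][1] + B[1][0] = 8 + 7 = 15) = -1 (attained at k = 0)
  C[0][1] = min over k of (A[0][0] + B[0][1] = 0 + 3 = 3, A[0][1] + B[1][1] = 8 + 1 = 9) = 3 (attained at k = 0)
  C[1][0] = min over k of (A[1][0] + B[0][0] = -5 + -1 = -6, A[1][1] + B[1][0] = 9 + 7 = 16) = -6 (attained at k = 0)
  C[1][1] = min over k of (A[1][0] + B[0][1] = -5 + 3 = -2, A[1][1] + B[1][1] = 9 + 1 = 10) = -2 (attained at k = 0)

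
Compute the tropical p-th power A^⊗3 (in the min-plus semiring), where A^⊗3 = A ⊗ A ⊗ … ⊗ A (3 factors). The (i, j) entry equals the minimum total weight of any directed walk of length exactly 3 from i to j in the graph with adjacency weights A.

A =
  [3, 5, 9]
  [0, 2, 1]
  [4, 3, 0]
A^⊗3 =
  [7, 9, 6]
  [4, 4, 1]
  [3, 3, 0]

Each entry (A^⊗3)_ij equals the minimum over all length-3 walks i = v_0 → v_1 → … → v_3 = j of Σ_t A[v_t][v_{t+1}]. For example, for (i, j) = (0, 2) we minimise over 9 possible intermediate vertex sequences; the minimum is 6, attained along the walk 0 → 1 → 2 → 2.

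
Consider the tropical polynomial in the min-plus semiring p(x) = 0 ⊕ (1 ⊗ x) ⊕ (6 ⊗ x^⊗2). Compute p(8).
p(8) = 0

A tropical monomial a ⊗ x^⊗i evaluates to a + i · x. Evaluating each term at x = 8:
  Term 0 contributes 0 + 0 · 8 = 0
  Term 1 contributes 1 + 1 · 8 = 9
  Term 2 contributes 6 + 2 · 8 = 22
p(8) = ⊕ of these = min[0, 9, 22] = 0.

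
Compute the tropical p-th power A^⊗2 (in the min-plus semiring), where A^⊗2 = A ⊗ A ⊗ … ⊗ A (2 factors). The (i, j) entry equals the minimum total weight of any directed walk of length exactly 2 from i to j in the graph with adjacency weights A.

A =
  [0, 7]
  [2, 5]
A^⊗2 =
  [0, 7]
  [2, 9]

Each entry (A^⊗2)_ij equals the minimum over all length-2 walks i = v_0 → v_1 → … → v_2 = j of Σ_t A[v_t][v_{t+1}]. For example, for (i, j) = (0, 1) we minimise over 2 possible intermediate vertex sequences; the minimum is 7, attained along the walk 0 → 0 → 1.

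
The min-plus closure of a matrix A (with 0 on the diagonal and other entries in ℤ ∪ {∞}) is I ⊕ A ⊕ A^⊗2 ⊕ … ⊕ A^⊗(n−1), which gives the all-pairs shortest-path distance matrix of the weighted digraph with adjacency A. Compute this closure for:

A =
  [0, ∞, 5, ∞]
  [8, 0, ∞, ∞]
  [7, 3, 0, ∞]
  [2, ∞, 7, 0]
Closure =
  [0, 8, 5, ∞]
  [8, 0, 13, ∞]
  [7, 3, 0, ∞]
  [2, 10, 7, 0]

This is the Floyd-Warshall all-pairs shortest-path computation. For each intermediate vertex k = 0, 1, …, 3, update dist[i][j] ← min(dist[i][j], dist[i][k] + dist[k][j]). The final matrix gives, for each (i, j), the minimum total weight of any directed path from i to j (possibly empty when i = j).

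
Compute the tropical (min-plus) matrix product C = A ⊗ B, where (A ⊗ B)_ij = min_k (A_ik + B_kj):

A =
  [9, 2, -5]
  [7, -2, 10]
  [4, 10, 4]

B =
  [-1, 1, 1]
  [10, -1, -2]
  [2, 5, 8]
A ⊗ B =
  [-3, 0, 0]
  [6, -3, -4]
  [3, 5, 5]

Apply the min-plus product entry-by-entry:
  C[0][0] = min over k of (A[0][0] + B[0][0] = 9 + -1 = 8, A[0][1] + B[1][0] = 2 + 10 = 12, A[0][2] + B[2][0] = -5 + 2 = -3) = -3 (attained at k = 2)
  C[0][1] = min over k of (A[0][0] + B[0][1] = 9 + 1 = 10, A[0][1] + B[1][1] = 2 + -1 = 1, A[0][2] + B[2][1] = -5 + 5 = 0) = 0 (attained at k = 2)
  C[0][2] = min over k of (A[0][0] + B[0][2] = 9 + 1 = 10, A[0][1] + B[1][2] = 2 + -2 = 0, A[0][2] + B[2][2] = -5 + 8 = 3) = 0 (attained at k = 1)
  C[1][0] = min over k of (A[1][0] + B[0][0] = 7 + -1 = 6, A[1][1] + B[1][0] = -2 + 10 = 8, A[1][2] + B[2][0] = 10 + 2 = 12) = 6 (attained at k = 0)
  C[1][1] = min over k of (A[1][0] + B[0][1] = 7 + 1 = 8, A[1][1] + B[1][1] = -2 + -1 = -3, A[1][2] + B[2][1] = 10 + 5 = 15) = -3 (attained at k = 1)
  C[1][2] = min over k of (A[1][0] + B[0][2] = 7 + 1 = 8, A[1][1] + B[1][2] = -2 + -2 = -4, A[1][2] + B[2][2] = 10 + 8 = 18) = -4 (attained at k = 1)
  C[2][0] = min over k of (A[2][0] + B[0][0] = 4 + -1 = 3, A[2][1] + B[1][0] = 10 + 10 = 20, A[2][2] + B[2][0] = 4 + 2 = 6) = 3 (attained at k = 0)
  C[2][1] = min over k of (A[2][0] + B[0][1] = 4 + 1 = 5, A[2][1] + B[1][1] = 10 + -1 = 9, A[2][2] + B[2][1] = 4 + 5 = 9) = 5 (attained at k = 0)
  C[2][2] = min over k of (A[2][0] + B[0][2] = 4 + 1 = 5, A[2][1] + B[1][2] = 10 + -2 = 8, A[2][2] + B[2][2] = 4 + 8 = 12) = 5 (attained at k = 0)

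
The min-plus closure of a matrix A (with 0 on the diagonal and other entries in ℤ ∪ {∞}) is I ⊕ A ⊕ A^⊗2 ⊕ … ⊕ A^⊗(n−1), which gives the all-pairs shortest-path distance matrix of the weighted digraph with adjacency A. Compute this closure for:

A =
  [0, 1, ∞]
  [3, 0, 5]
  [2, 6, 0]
Closure =
  [0, 1, 6]
  [3, 0, 5]
  [2, 3, 0]

This is the Floyd-Warshall all-pairs shortest-path computation. For each intermediate vertex k = 0, 1, …, 2, update dist[i][j] ← min(dist[i][j], dist[i][k] + dist[k][j]). The final matrix gives, for each (i, j), the minimum total weight of any directed path from i to j (possibly empty when i = j).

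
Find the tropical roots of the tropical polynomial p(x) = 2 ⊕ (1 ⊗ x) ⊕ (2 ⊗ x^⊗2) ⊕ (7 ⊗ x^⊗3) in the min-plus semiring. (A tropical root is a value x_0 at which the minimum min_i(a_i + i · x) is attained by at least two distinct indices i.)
Roots: {-5, -1, 1}

Each tropical root is a break point of the lower envelope of the lines y = a_i + i · x (there are 4 lines, with slopes 0, 1, ..., 3). Only the lines that attain the minimum somewhere contribute to roots; other lines are dominated. Here the surviving (envelope) indices are i = 3, i = 2, i = 1, i = 0.
Intersections between consecutive envelope lines give the roots: for adjacent envelope indices i < j the intersection is x = (a_i − a_j) / (j − i). Reading off the sorted break points: {-5, -1, 1}.
Verification: at each break x_0, at least two indices attain the minimum of min_i(a_i + i · x_0).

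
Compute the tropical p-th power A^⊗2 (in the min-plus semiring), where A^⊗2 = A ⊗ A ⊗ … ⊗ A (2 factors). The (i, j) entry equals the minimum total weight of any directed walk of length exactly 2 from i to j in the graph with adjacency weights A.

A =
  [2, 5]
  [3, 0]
A^⊗2 =
  [4, 5]
  [3, 0]

Each entry (A^⊗2)_ij equals the minimum over all length-2 walks i = v_0 → v_1 → … → v_2 = j of Σ_t A[v_t][v_{t+1}]. For example, for (i, j) = (0, 1) we minimise over 2 possible intermediate vertex sequences; the minimum is 5, attained along the walk 0 → 1 → 1.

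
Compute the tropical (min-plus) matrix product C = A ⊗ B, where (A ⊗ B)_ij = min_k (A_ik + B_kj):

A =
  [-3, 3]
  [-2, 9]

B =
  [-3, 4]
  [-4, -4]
A ⊗ B =
  [-6, -1]
  [-5, 2]

Apply the min-plus product entry-by-entry:
  C[0][0] = min over k of (A[0][0] + B[0][0] = -3 + -3 = -6, A[0][1] + B[1][0] = 3 + -4 = -1) = -6 (attained at k = 0)
  C[0][1] = min over k of (A[0][0] + B[0][1] = -3 + 4 = 1, A[0][1] + B[1][1] = 3 + -4 = -1) = -1 (attained at k = 1)
  C[1][0] = min over k of (A[1][0] + B[0][0] = -2 + -3 = -5, A[1][1] + B[1][0] = 9 + -4 = 5) = -5 (attained at k = 0)
  C[1][1] = min over k of (A[1][0] + B[0][1] = -2 + 4 = 2, A[1][1] + B[1][1] = 9 + -4 = 5) = 2 (attained at k = 0)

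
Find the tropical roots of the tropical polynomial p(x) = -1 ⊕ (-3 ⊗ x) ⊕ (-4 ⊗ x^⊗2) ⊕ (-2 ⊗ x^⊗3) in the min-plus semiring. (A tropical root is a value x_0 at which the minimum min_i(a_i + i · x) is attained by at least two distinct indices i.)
Roots: {-2, 1, 2}

Each tropical root is a break point of the lower envelope of the lines y = a_i + i · x (there are 4 lines, with slopes 0, 1, ..., 3). Only the lines that attain the minimum somewhere contribute to roots; other lines are dominated. Here the surviving (envelope) indices are i = 3, i = 2, i = 1, i = 0.
Intersections between consecutive envelope lines give the roots: for adjacent envelope indices i < j the intersection is x = (a_i − a_j) / (j − i). Reading off the sorted break points: {-2, 1, 2}.
Verification: at each break x_0, at least two indices attain the minimum of min_i(a_i + i · x_0).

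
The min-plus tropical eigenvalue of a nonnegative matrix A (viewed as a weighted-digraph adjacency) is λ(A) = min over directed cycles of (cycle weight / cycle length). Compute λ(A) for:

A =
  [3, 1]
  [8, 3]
λ(A) = 3

Enumerate directed cycles and compute their means (weight / length). Sample:
  cycle 0 → 0: weight = 3, length = 1, mean = 3/1 ≈ 3.000
  cycle 1 → 1: weight = 3, length = 1, mean = 3/1 ≈ 3.000
  cycle 0 → 1 → 0: weight = 9, length = 2, mean = 9/2 ≈ 4.500
  cycle 1 → 0 → 1: weight = 9, length = 2, mean = 9/2 ≈ 4.500
Minimum mean = 3.000, attained e.g. along the cycle 0 → 0 with weight 3 and length 1. So λ(A) = 3/1 = 3.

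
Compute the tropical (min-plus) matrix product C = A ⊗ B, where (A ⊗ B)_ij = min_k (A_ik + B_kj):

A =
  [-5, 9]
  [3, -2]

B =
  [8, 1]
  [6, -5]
A ⊗ B =
  [3, -4]
  [4, -7]

Apply the min-plus product entry-by-entry:
  C[0][0] = min over k of (A[0][0] + B[0][0] = -5 + 8 = 3, A[0][1] + B[1][0] = 9 + 6 = 15) = 3 (attained at k = 0)
  C[0][1] = min over k of (A[0][0] + B[0][1] = -5 + 1 = -4, A[0][1] + B[1][1] = 9 + -5 = 4) = -4 (attained at k = 0)
  C[1][0] = min over k of (A[1][0] + B[0][0] = 3 + 8 = 11, A[1][1] + B[1][0] = -2 + 6 = 4) = 4 (attained at k = 1)
  C[1][1] = min over k of (A[1][0] + B[0][1] = 3 + 1 = 4, A[1][1] + B[1][1] = -2 + -5 = -7) = -7 (attained at k = 1)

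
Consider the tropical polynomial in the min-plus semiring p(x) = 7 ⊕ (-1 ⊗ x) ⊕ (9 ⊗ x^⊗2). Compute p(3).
p(3) = 2

A tropical monomial a ⊗ x^⊗i evaluates to a + i · x. Evaluating each term at x = 3:
  Term 0 contributes 7 + 0 · 3 = 7
  Term 1 contributes -1 + 1 · 3 = 2
  Term 2 contributes 9 + 2 · 3 = 15
p(3) = ⊕ of these = min[7, 2, 15] = 2.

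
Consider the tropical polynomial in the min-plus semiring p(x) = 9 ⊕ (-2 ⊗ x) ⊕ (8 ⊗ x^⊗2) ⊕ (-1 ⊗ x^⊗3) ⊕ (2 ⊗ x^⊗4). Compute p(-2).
p(-2) = -7

A tropical monomial a ⊗ x^⊗i evaluates to a + i · x. Evaluating each term at x = -2:
  Term 0 contributes 9 + 0 · -2 = 9
  Term 1 contributes -2 + 1 · -2 = -4
  Term 2 contributes 8 + 2 · -2 = 4
  Term 3 contributes -1 + 3 · -2 = -7
  Term 4 contributes 2 + 4 · -2 = -6
p(-2) = ⊕ of these = min[9, -4, 4, -7, -6] = -7.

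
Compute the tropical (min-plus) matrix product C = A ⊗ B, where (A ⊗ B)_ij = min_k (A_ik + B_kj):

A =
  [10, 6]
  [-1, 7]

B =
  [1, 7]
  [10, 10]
A ⊗ B =
  [11, 16]
  [0, 6]

Apply the min-plus product entry-by-entry:
  C[0][0] = min over k of (A[0][0] + B[0][0] = 10 + 1 = 11, A[0][1] + B[1][0] = 6 + 10 = 16) = 11 (attained at k = 0)
  C[0][1] = min over k of (A[0][0] + B[0][1] = 10 + 7 = 17, A[0][1] + B[1][1] = 6 + 10 = 16) = 16 (attained at k = 1)
  C[1][0] = min over k of (A[1][0] + B[0][0] = -1 + 1 = 0, A[1][1] + B[1][0] = 7 + 10 = 17) = 0 (attained at k = 0)
  C[1][1] = min over k of (A[1][0] + B[0][1] = -1 + 7 = 6, A[1][1] + B[1][1] = 7 + 10 = 17) = 6 (attained at k = 0)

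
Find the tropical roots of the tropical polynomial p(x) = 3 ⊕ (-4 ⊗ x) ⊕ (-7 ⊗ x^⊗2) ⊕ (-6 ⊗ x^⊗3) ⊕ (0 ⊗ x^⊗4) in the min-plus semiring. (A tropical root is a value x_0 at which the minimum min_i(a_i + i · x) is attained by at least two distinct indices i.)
Roots: {-6, -1, 3, 7}

Each tropical root is a break point of the lower envelope of the lines y = a_i + i · x (there are 5 lines, with slopes 0, 1, ..., 4). Only the lines that attain the minimum somewhere contribute to roots; other lines are dominated. Here the surviving (envelope) indices are i = 4, i = 3, i = 2, i = 1, i = 0.
Intersections between consecutive envelope lines give the roots: for adjacent envelope indices i < j the intersection is x = (a_i − a_j) / (j − i). Reading off the sorted break points: {-6, -1, 3, 7}.
Verification: at each break x_0, at least two indices attain the minimum of min_i(a_i + i · x_0).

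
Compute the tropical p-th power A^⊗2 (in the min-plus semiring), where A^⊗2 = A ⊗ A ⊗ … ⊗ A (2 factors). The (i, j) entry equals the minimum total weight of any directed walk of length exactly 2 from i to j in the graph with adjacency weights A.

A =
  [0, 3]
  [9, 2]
A^⊗2 =
  [0, 3]
  [9, 4]

Each entry (A^⊗2)_ij equals the minimum over all length-2 walks i = v_0 → v_1 → … → v_2 = j of Σ_t A[v_t][v_{t+1}]. For example, for (i, j) = (0, 1) we minimise over 2 possible intermediate vertex sequences; the minimum is 3, attained along the walk 0 → 0 → 1.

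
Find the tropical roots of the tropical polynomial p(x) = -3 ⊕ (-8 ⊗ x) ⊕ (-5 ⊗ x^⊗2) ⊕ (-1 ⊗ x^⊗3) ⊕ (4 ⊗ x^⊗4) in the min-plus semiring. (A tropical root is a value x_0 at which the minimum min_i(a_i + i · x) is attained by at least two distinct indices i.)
Roots: {-5, -4, -3, 5}

Each tropical root is a break point of the lower envelope of the lines y = a_i + i · x (there are 5 lines, with slopes 0, 1, ..., 4). Only the lines that attain the minimum somewhere contribute to roots; other lines are dominated. Here the surviving (envelope) indices are i = 4, i = 3, i = 2, i = 1, i = 0.
Intersections between consecutive envelope lines give the roots: for adjacent envelope indices i < j the intersection is x = (a_i − a_j) / (j − i). Reading off the sorted break points: {-5, -4, -3, 5}.
Verification: at each break x_0, at least two indices attain the minimum of min_i(a_i + i · x_0).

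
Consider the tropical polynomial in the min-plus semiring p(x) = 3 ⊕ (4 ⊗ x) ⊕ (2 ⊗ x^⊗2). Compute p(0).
p(0) = 2

A tropical monomial a ⊗ x^⊗i evaluates to a + i · x. Evaluating each term at x = 0:
  Term 0 contributes 3 + 0 · 0 = 3
  Term 1 contributes 4 + 1 · 0 = 4
  Term 2 contributes 2 + 2 · 0 = 2
p(0) = ⊕ of these = min[3, 4, 2] = 2.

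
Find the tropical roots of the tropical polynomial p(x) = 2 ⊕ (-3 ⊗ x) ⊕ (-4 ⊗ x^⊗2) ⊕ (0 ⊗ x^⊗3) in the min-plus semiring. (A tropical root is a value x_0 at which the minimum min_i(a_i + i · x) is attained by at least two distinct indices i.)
Roots: {-4, 1, 5}

Each tropical root is a break point of the lower envelope of the lines y = a_i + i · x (there are 4 lines, with slopes 0, 1, ..., 3). Only the lines that attain the minimum somewhere contribute to roots; other lines are dominated. Here the surviving (envelope) indices are i = 3, i = 2, i = 1, i = 0.
Intersections between consecutive envelope lines give the roots: for adjacent envelope indices i < j the intersection is x = (a_i − a_j) / (j − i). Reading off the sorted break points: {-4, 1, 5}.
Verification: at each break x_0, at least two indices attain the minimum of min_i(a_i + i · x_0).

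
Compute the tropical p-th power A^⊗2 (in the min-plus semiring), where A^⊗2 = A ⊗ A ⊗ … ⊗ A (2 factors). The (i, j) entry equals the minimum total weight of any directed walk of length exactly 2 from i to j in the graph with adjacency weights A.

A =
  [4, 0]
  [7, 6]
A^⊗2 =
  [7, 4]
  [11, 7]

Each entry (A^⊗2)_ij equals the minimum over all length-2 walks i = v_0 → v_1 → … → v_2 = j of Σ_t A[v_t][v_{t+1}]. For example, for (i, j) = (0, 1) we minimise over 2 possible intermediate vertex sequences; the minimum is 4, attained along the walk 0 → 0 → 1.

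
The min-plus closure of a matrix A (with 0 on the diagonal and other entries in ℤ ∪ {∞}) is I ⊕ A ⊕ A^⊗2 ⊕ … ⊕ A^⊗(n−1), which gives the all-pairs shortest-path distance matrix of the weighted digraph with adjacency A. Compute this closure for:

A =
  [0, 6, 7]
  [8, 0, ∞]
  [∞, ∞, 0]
Closure =
  [0, 6, 7]
  [8, 0, 15]
  [∞, ∞, 0]

This is the Floyd-Warshall all-pairs shortest-path computation. For each intermediate vertex k = 0, 1, …, 2, update dist[i][j] ← min(dist[i][j], dist[i][k] + dist[k][j]). The final matrix gives, for each (i, j), the minimum total weight of any directed path from i to j (possibly empty when i = j).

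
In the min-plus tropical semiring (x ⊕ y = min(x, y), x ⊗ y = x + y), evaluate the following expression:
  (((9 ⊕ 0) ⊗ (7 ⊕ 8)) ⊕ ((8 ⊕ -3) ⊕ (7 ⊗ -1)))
(((9 ⊕ 0) ⊗ (7 ⊕ 8)) ⊕ ((8 ⊕ -3) ⊕ (7 ⊗ -1))) = -3

Expand innermost to outermost. Recall ⊕ takes the minimum of its arguments and ⊗ takes their sum. Working out the expression (((9 ⊕ 0) ⊗ (7 ⊕ 8)) ⊕ ((8 ⊕ -3) ⊕ (7 ⊗ -1))) gives -3.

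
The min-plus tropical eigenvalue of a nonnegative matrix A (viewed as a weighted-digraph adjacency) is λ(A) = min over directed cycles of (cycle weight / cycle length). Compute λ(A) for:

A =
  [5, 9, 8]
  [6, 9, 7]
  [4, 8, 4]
λ(A) = 4

Enumerate directed cycles and compute their means (weight / length). Sample:
  cycle 0 → 0: weight = 5, length = 1, mean = 5/1 ≈ 5.000
  cycle 1 → 1: weight = 9, length = 1, mean = 9/1 ≈ 9.000
  cycle 2 → 2: weight = 4, length = 1, mean = 4/1 ≈ 4.000
  cycle 0 → 1 → 0: weight = 15, length = 2, mean = 15/2 ≈ 7.500
  cycle 0 → 2 → 0: weight = 12, length = 2, mean = 12/2 ≈ 6.000
  cycle 1 → 0 → 1: weight = 15, length = 2, mean = 15/2 ≈ 7.500
Minimum mean = 4.000, attained e.g. along the cycle 2 → 2 with weight 4 and length 1. So λ(A) = 4/1 = 4.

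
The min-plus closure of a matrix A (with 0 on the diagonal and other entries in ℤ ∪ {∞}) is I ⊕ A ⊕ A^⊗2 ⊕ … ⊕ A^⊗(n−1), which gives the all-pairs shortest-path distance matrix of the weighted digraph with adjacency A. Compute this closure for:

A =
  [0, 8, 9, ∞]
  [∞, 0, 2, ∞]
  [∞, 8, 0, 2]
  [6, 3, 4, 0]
Closure =
  [0, 8, 9, 11]
  [10, 0, 2, 4]
  [8, 5, 0, 2]
  [6, 3, 4, 0]

This is the Floyd-Warshall all-pairs shortest-path computation. For each intermediate vertex k = 0, 1, …, 3, update dist[i][j] ← min(dist[i][j], dist[i][k] + dist[k][j]). The final matrix gives, for each (i, j), the minimum total weight of any directed path from i to j (possibly empty when i = j).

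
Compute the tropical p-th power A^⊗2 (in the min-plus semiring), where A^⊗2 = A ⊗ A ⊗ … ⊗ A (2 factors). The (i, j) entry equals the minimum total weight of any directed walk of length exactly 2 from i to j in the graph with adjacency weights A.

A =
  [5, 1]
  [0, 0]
A^⊗2 =
  [1, 1]
  [0, 0]

Each entry (A^⊗2)_ij equals the minimum over all length-2 walks i = v_0 → v_1 → … → v_2 = j of Σ_t A[v_t][v_{t+1}]. For example, for (i, j) = (0, 1) we minimise over 2 possible intermediate vertex sequences; the minimum is 1, attained along the walk 0 → 1 → 1.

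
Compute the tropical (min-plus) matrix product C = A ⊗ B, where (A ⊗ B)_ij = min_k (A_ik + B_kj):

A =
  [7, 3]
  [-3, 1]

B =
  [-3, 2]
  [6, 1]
A ⊗ B =
  [4, 4]
  [-6, -1]

Apply the min-plus product entry-by-entry:
  C[0][0] = min over k of (A[0][0] + B[0][0] = 7 + -3 = 4, A[0][1] + B[1][0] = 3 + 6 = 9) = 4 (attained at k = 0)
  C[0][1] = min over k of (A[0][0] + B[0][1] = 7 + 2 = 9, A[0][1] + B[1][1] = 3 + 1 = 4) = 4 (attained at k = 1)
  C[1][0] = min over k of (A[1][0] + B[0][0] = -3 + -3 = -6, A[1][1] + B[1][0] = 1 + 6 = 7) = -6 (attained at k = 0)
  C[1][1] = min over k of (A[1][0] + B[0][1] = -3 + 2 = -1, A[1][1] + B[1][1] = 1 + 1 = 2) = -1 (attained at k = 0)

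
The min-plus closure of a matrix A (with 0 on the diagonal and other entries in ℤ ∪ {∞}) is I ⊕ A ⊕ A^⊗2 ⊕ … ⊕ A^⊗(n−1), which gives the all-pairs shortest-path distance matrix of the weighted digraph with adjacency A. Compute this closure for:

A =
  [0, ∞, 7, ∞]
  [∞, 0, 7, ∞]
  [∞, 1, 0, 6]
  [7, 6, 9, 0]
Closure =
  [0, 8, 7, 13]
  [20, 0, 7, 13]
  [13, 1, 0, 6]
  [7, 6, 9, 0]

This is the Floyd-Warshall all-pairs shortest-path computation. For each intermediate vertex k = 0, 1, …, 3, update dist[i][j] ← min(dist[i][j], dist[i][k] + dist[k][j]). The final matrix gives, for each (i, j), the minimum total weight of any directed path from i to j (possibly empty when i = j).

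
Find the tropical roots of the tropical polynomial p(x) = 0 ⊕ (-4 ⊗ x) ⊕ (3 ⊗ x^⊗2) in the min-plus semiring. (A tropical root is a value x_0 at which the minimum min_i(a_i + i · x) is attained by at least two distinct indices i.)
Roots: {-7, 4}

Each tropical root is a break point of the lower envelope of the lines y = a_i + i · x (there are 3 lines, with slopes 0, 1, ..., 2). Only the lines that attain the minimum somewhere contribute to roots; other lines are dominated. Here the surviving (envelope) indices are i = 2, i = 1, i = 0.
Intersections between consecutive envelope lines give the roots: for adjacent envelope indices i < j the intersection is x = (a_i − a_j) / (j − i). Reading off the sorted break points: {-7, 4}.
Verification: at each break x_0, at least two indices attain the minimum of min_i(a_i + i · x_0).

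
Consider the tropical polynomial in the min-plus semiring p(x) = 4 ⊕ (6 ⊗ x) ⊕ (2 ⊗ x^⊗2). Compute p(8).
p(8) = 4

A tropical monomial a ⊗ x^⊗i evaluates to a + i · x. Evaluating each term at x = 8:
  Term 0 contributes 4 + 0 · 8 = 4
  Term 1 contributes 6 + 1 · 8 = 14
  Term 2 contributes 2 + 2 · 8 = 18
p(8) = ⊕ of these = min[4, 14, 18] = 4.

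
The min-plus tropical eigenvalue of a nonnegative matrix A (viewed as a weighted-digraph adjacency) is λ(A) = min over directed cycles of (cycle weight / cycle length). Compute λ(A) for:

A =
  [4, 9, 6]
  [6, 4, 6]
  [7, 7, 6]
λ(A) = 4

Enumerate directed cycles and compute their means (weight / length). Sample:
  cycle 0 → 0: weight = 4, length = 1, mean = 4/1 ≈ 4.000
  cycle 1 → 1: weight = 4, length = 1, mean = 4/1 ≈ 4.000
  cycle 2 → 2: weight = 6, length = 1, mean = 6/1 ≈ 6.000
  cycle 0 → 1 → 0: weight = 15, length = 2, mean = 15/2 ≈ 7.500
  cycle 0 → 2 → 0: weight = 13, length = 2, mean = 13/2 ≈ 6.500
  cycle 1 → 0 → 1: weight = 15, length = 2, mean = 15/2 ≈ 7.500
Minimum mean = 4.000, attained e.g. along the cycle 0 → 0 with weight 4 and length 1. So λ(A) = 4/1 = 4.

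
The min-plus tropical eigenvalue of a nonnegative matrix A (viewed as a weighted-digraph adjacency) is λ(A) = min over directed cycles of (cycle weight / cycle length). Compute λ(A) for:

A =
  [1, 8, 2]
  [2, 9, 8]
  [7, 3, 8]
λ(A) = 1

Enumerate directed cycles and compute their means (weight / length). Sample:
  cycle 0 → 0: weight = 1, length = 1, mean = 1/1 ≈ 1.000
  cycle 1 → 1: weight = 9, length = 1, mean = 9/1 ≈ 9.000
  cycle 2 → 2: weight = 8, length = 1, mean = 8/1 ≈ 8.000
  cycle 0 → 1 → 0: weight = 10, length = 2, mean = 10/2 ≈ 5.000
  cycle 0 → 2 → 0: weight = 9, length = 2, mean = 9/2 ≈ 4.500
  cycle 1 → 0 → 1: weight = 10, length = 2, mean = 10/2 ≈ 5.000
Minimum mean = 1.000, attained e.g. along the cycle 0 → 0 with weight 1 and length 1. So λ(A) = 1/1 = 1.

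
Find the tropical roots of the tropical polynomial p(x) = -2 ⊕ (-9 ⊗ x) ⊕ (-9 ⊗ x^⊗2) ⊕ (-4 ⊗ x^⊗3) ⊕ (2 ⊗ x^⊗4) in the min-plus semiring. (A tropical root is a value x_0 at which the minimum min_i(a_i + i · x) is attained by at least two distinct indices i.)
Roots: {-6, -5, 0, 7}

Each tropical root is a break point of the lower envelope of the lines y = a_i + i · x (there are 5 lines, with slopes 0, 1, ..., 4). Only the lines that attain the minimum somewhere contribute to roots; other lines are dominated. Here the surviving (envelope) indices are i = 4, i = 3, i = 2, i = 1, i = 0.
Intersections between consecutive envelope lines give the roots: for adjacent envelope indices i < j the intersection is x = (a_i − a_j) / (j − i). Reading off the sorted break points: {-6, -5, 0, 7}.
Verification: at each break x_0, at least two indices attain the minimum of min_i(a_i + i · x_0).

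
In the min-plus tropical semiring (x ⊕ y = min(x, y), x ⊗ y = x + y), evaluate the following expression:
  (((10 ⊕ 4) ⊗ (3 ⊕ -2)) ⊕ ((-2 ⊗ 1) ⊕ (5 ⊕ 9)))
(((10 ⊕ 4) ⊗ (3 ⊕ -2)) ⊕ ((-2 ⊗ 1) ⊕ (5 ⊕ 9))) = -1

Expand innermost to outermost. Recall ⊕ takes the minimum of its arguments and ⊗ takes their sum. Working out the expression (((10 ⊕ 4) ⊗ (3 ⊕ -2)) ⊕ ((-2 ⊗ 1) ⊕ (5 ⊕ 9))) gives -1.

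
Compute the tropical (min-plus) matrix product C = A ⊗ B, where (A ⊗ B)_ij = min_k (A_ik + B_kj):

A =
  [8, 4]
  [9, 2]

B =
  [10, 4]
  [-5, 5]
A ⊗ B =
  [-1, 9]
  [-3, 7]

Apply the min-plus product entry-by-entry:
  C[0][0] = min over k of (A[0][0] + B[0][0] = 8 + 10 = 18, A[0][1] + B[1][0] = 4 + -5 = -1) = -1 (attained at k = 1)
  C[0][1] = min over k of (A[0][0] + B[0][1] = 8 + 4 = 12, A[0][1] + B[1][1] = 4 + 5 = 9) = 9 (attained at k = 1)
  C[1][0] = min over k of (A[1][0] + B[0][0] = 9 + 10 = 19, A[1][1] + B[1][0] = 2 + -5 = -3) = -3 (attained at k = 1)
  C[1][1] = min over k of (A[1][0] + B[0][1] = 9 + 4 = 13, A[1][1] + B[1][1] = 2 + 5 = 7) = 7 (attained at k = 1)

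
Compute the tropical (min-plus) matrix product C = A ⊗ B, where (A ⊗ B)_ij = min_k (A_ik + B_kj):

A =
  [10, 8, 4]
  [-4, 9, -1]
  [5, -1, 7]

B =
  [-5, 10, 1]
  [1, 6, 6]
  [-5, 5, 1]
A ⊗ B =
  [-1, 9, 5]
  [-9, 4, -3]
  [0, 5, 5]

Apply the min-plus product entry-by-entry:
  C[0][0] = min over k of (A[0][0] + B[0][0] = 10 + -5 = 5, A[0][1] + B[1][0] = 8 + 1 = 9, A[0][2] + B[2][0] = 4 + -5 = -1) = -1 (attained at k = 2)
  C[0][1] = min over k of (A[0][0] + B[0][1] = 10 + 10 = 20, A[0][1] + B[1][1] = 8 + 6 = 14, A[0][2] + B[2][1] = 4 + 5 = 9) = 9 (attained at k = 2)
  C[0][2] = min over k of (A[0][0] + B[0][2] = 10 + 1 = 11, A[0][1] + B[1][2] = 8 + 6 = 14, A[0][2] + B[2][2] = 4 + 1 = 5) = 5 (attained at k = 2)
  C[1][0] = min over k of (A[1][0] + B[0][0] = -4 + -5 = -9, A[1][1] + B[1][0] = 9 + 1 = 10, A[1][2] + B[2][0] = -1 + -5 = -6) = -9 (attained at k = 0)
  C[1][1] = min over k of (A[1][0] + B[0][1] = -4 + 10 = 6, A[1][1] + B[1][1] = 9 + 6 = 15, A[1][2] + B[2][1] = -1 + 5 = 4) = 4 (attained at k = 2)
  C[1][2] = min over k of (A[1][0] + B[0][2] = -4 + 1 = -3, A[1][1] + B[1][2] = 9 + 6 = 15, A[1][2] + B[2][2] = -1 + 1 = 0) = -3 (attained at k = 0)
  C[2][0] = min over k of (A[2][0] + B[0][0] = 5 + -5 = 0, A[2][1] + B[1][0] = -1 + 1 = 0, A[2][2] + B[2][0] = 7 + -5 = 2) = 0 (attained at k = 0)
  C[2][1] = min over k of (A[2][0] + B[0][1] = 5 + 10 = 15, A[2][1] + B[1][1] = -1 + 6 = 5, A[2][2] + B[2][1] = 7 + 5 = 12) = 5 (attained at k = 1)
  C[2][2] = min over k of (A[2][0] + B[0][2] = 5 + 1 = 6, A[2][1] + B[1][2] = -1 + 6 = 5, A[2][2] + B[2][2] = 7 + 1 = 8) = 5 (attained at k = 1)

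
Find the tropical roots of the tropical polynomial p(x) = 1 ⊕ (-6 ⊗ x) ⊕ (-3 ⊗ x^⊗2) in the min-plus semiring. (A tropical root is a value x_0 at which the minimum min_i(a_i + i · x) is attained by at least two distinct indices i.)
Roots: {-3, 7}

Each tropical root is a break point of the lower envelope of the lines y = a_i + i · x (there are 3 lines, with slopes 0, 1, ..., 2). Only the lines that attain the minimum somewhere contribute to roots; other lines are dominated. Here the surviving (envelope) indices are i = 2, i = 1, i = 0.
Intersections between consecutive envelope lines give the roots: for adjacent envelope indices i < j the intersection is x = (a_i − a_j) / (j − i). Reading off the sorted break points: {-3, 7}.
Verification: at each break x_0, at least two indices attain the minimum of min_i(a_i + i · x_0).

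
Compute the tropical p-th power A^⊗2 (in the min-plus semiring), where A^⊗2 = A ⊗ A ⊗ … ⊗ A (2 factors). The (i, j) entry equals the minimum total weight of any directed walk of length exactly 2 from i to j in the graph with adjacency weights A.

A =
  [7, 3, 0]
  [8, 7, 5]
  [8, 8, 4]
A^⊗2 =
  [8, 8, 4]
  [13, 11, 8]
  [12, 11, 8]

Each entry (A^⊗2)_ij equals the minimum over all length-2 walks i = v_0 → v_1 → … → v_2 = j of Σ_t A[v_t][v_{t+1}]. For example, for (i, j) = (0, 2) we minimise over 3 possible intermediate vertex sequences; the minimum is 4, attained along the walk 0 → 2 → 2.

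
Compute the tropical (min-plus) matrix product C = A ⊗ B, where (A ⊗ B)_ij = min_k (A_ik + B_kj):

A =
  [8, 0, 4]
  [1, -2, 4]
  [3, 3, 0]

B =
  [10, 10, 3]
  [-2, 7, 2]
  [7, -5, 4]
A ⊗ B =
  [-2, -1, 2]
  [-4, -1, 0]
  [1, -5, 4]

Apply the min-plus product entry-by-entry:
  C[0][0] = min over k of (A[0][0] + B[0][0] = 8 + 10 = 18, A[0][1] + B[1][0] = 0 + -2 = -2, A[0][2] + B[2][0] = 4 + 7 = 11) = -2 (attained at k = 1)
  C[0][1] = min over k of (A[0][0] + B[0][1] = 8 + 10 = 18, A[0][1] + B[1][1] = 0 + 7 = 7, A[0][2] + B[2][1] = 4 + -5 = -1) = -1 (attained at k = 2)
  C[0][2] = min over k of (A[0][0] + B[0][2] = 8 + 3 = 11, A[0][1] + B[1][2] = 0 + 2 = 2, A[0][2] + B[2][2] = 4 + 4 = 8) = 2 (attained at k = 1)
  C[1][0] = min over k of (A[1][0] + B[0][0] = 1 + 10 = 11, A[1][1] + B[1][0] = -2 + -2 = -4, A[1][2] + B[2][0] = 4 + 7 = 11) = -4 (attained at k = 1)
  C[1][1] = min over k of (A[1][0] + B[0][1] = 1 + 10 = 11, A[1][1] + B[1][1] = -2 + 7 = 5, A[1][2] + B[2][1] = 4 + -5 = -1) = -1 (attained at k = 2)
  C[1][2] = min over k of (A[1][0] + B[0][2] = 1 + 3 = 4, A[1][1] + B[1][2] = -2 + 2 = 0, A[1][2] + B[2][2] = 4 + 4 = 8) = 0 (attained at k = 1)
  C[2][0] = min over k of (A[2][0] + B[0][0] = 3 + 10 = 13, A[2][1] + B[1][0] = 3 + -2 = 1, A[2][2] + B[2][0] = 0 + 7 = 7) = 1 (attained at k = 1)
  C[2][1] = min over k of (A[2][0] + B[0][1] = 3 + 10 = 13, A[2][1] + B[1][1] = 3 + 7 = 10, A[2][2] + B[2][1] = 0 + -5 = -5) = -5 (attained at k = 2)
  C[2][2] = min over k of (A[2][0] + B[0][2] = 3 + 3 = 6, A[2][1] + B[1][2] = 3 + 2 = 5, A[2][2] + B[2][2] = 0 + 4 = 4) = 4 (attained at k = 2)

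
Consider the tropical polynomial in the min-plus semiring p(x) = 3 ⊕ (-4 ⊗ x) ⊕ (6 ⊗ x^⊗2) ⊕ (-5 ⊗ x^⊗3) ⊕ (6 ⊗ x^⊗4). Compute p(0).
p(0) = -5

A tropical monomial a ⊗ x^⊗i evaluates to a + i · x. Evaluating each term at x = 0:
  Term 0 contributes 3 + 0 · 0 = 3
  Term 1 contributes -4 + 1 · 0 = -4
  Term 2 contributes 6 + 2 · 0 = 6
  Term 3 contributes -5 + 3 · 0 = -5
  Term 4 contributes 6 + 4 · 0 = 6
p(0) = ⊕ of these = min[3, -4, 6, -5, 6] = -5.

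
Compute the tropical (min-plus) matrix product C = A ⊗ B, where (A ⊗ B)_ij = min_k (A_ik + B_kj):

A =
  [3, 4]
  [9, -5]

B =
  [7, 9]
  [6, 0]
A ⊗ B =
  [10, 4]
  [1, -5]

Apply the min-plus product entry-by-entry:
  C[0][0] = min over k of (A[0][0] + B[0][0] = 3 + 7 = 10, A[0][1] + B[1][0] = 4 + 6 = 10) = 10 (attained at k = 0)
  C[0][1] = min over k of (A[0][0] + B[0][1] = 3 + 9 = 12, A[0][1] + B[1][1] = 4 + 0 = 4) = 4 (attained at k = 1)
  C[1][0] = min over k of (A[1][0] + B[0][0] = 9 + 7 = 16, A[1][1] + B[1][0] = -5 + 6 = 1) = 1 (attained at k = 1)
  C[1][1] = min over k of (A[1][0] + B[0][1] = 9 + 9 = 18, A[1][1] + B[1][1] = -5 + 0 = -5) = -5 (attained at k = 1)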